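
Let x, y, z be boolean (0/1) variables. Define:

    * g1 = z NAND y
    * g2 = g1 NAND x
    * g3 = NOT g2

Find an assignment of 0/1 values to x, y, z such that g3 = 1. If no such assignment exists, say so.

g3 = NOT g2 must be 1, so g2 = 0.
g2 = g1 NAND x must be 0, so both g1 = 1 and x = 1.
Check with x=1, y=1, z=0:
g1 = z NAND y = 0 NAND 1 = 1
g2 = g1 NAND x = 1 NAND 1 = 0
g3 = NOT g2 = NOT 0 = 1
So g3 = 1 as required.

x=1, y=1, z=0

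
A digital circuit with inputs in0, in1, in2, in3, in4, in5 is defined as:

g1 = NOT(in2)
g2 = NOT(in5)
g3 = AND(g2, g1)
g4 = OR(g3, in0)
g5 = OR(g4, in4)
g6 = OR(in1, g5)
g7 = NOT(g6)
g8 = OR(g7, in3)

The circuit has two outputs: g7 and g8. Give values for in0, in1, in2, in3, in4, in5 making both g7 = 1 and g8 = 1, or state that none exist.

Check with in0=0, in1=0, in2=0, in3=0, in4=0, in5=1:
g1 = NOT(in2) = NOT 0 = 1
g2 = NOT(in5) = NOT 1 = 0
g3 = AND(g2, g1) = AND(0, 1) = 0
g4 = OR(g3, in0) = OR(0, 0) = 0
g5 = OR(g4, in4) = OR(0, 0) = 0
g6 = OR(in1, g5) = OR(0, 0) = 0
g7 = NOT(g6) = NOT 0 = 1
g8 = OR(g7, in3) = OR(1, 0) = 1
So g7 = 1 and g8 = 1.

in0=0, in1=0, in2=0, in3=0, in4=0, in5=1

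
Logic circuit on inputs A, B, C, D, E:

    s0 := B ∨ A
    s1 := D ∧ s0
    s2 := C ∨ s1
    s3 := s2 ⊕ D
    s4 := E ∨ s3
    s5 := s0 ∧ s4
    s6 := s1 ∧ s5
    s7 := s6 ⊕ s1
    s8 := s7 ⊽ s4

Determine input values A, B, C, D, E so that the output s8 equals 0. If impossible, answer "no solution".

A=1, B=0, C=0, D=1, E=1

s8 = s7 ⊽ s4 must be 0, so at least one of s7, s4 is 1.
Check with A=1, B=0, C=0, D=1, E=1:
s0 = B ∨ A = 0 ∨ 1 = 1
s1 = D ∧ s0 = 1 ∧ 1 = 1
s2 = C ∨ s1 = 0 ∨ 1 = 1
s3 = s2 ⊕ D = 1 ⊕ 1 = 0
s4 = E ∨ s3 = 1 ∨ 0 = 1
s5 = s0 ∧ s4 = 1 ∧ 1 = 1
s6 = s1 ∧ s5 = 1 ∧ 1 = 1
s7 = s6 ⊕ s1 = 1 ⊕ 1 = 0
s8 = s7 ⊽ s4 = 0 ⊽ 1 = 0
So s8 = 0 as required.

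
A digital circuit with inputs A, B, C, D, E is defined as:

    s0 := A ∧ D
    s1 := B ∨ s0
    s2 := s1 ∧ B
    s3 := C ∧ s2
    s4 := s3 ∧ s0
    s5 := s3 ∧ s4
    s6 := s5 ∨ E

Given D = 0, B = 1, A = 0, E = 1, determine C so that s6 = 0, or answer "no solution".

no solution exists

With D = 0, B = 1, A = 0, E = 1 fixed, none of the 2 settings of C give s6 = 0.
For example, with C=0:
s0 = A ∧ D = 0 ∧ 0 = 0
s1 = B ∨ s0 = 1 ∨ 0 = 1
s2 = s1 ∧ B = 1 ∧ 1 = 1
s3 = C ∧ s2 = 0 ∧ 1 = 0
s4 = s3 ∧ s0 = 0 ∧ 0 = 0
s5 = s3 ∧ s4 = 0 ∧ 0 = 0
s6 = s5 ∨ E = 0 ∨ 1 = 1
giving s6 = 1 ≠ 0.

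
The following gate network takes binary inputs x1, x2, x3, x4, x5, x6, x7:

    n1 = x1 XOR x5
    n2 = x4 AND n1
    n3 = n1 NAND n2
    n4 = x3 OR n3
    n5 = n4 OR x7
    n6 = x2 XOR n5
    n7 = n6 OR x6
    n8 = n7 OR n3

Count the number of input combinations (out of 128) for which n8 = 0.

8

n8 = n7 OR n3 must be 0, so both n7 = 0 and n3 = 0.
n7 = n6 OR x6 must be 0, so both n6 = 0 and x6 = 0.
Enumerating the 128 input combinations, 8 give n8 = 0 and 120 give n8 = 1.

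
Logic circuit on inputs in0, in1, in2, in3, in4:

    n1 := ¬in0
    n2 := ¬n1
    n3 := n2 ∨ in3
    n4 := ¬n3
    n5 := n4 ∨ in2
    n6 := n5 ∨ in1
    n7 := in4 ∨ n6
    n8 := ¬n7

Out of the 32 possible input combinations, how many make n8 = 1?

3

n8 = ¬n7 must be 1, so n7 = 0.
Satisfying assignments:
  in0=0, in1=0, in2=0, in3=1, in4=0
  in0=1, in1=0, in2=0, in3=0, in4=0
  in0=1, in1=0, in2=0, in3=1, in4=0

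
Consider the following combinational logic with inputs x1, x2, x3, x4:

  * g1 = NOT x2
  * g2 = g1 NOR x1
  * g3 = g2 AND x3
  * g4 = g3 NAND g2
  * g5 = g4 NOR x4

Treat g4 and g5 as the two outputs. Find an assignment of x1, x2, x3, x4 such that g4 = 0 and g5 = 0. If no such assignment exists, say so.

x1=0 x2=1 x3=1 x4=1

Check with x1=0 x2=1 x3=1 x4=1:
g1 = NOT x2 = NOT 1 = 0
g2 = g1 NOR x1 = 0 NOR 0 = 1
g3 = g2 AND x3 = 1 AND 1 = 1
g4 = g3 NAND g2 = 1 NAND 1 = 0
g5 = g4 NOR x4 = 0 NOR 1 = 0
So g4 = 0 and g5 = 0.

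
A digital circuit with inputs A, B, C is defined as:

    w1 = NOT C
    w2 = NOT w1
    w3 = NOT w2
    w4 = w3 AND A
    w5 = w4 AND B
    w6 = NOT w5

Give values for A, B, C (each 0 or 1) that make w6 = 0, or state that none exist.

A=1, B=1, C=0

w6 = NOT w5 must be 0, so w5 = 1.
Check with A=1, B=1, C=0:
w1 = NOT C = NOT 0 = 1
w2 = NOT w1 = NOT 1 = 0
w3 = NOT w2 = NOT 0 = 1
w4 = w3 AND A = 1 AND 1 = 1
w5 = w4 AND B = 1 AND 1 = 1
w6 = NOT w5 = NOT 1 = 0
So w6 = 0 as required.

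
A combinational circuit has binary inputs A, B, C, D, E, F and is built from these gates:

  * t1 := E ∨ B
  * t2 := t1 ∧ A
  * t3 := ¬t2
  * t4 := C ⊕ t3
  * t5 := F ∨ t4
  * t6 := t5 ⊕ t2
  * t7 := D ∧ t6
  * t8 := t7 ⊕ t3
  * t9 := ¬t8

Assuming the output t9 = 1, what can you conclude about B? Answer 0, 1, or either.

Both values of B occur among assignments with t9 = 1:
  B=0: A=0, B=0, C=0, D=1, E=0, F=0
  B=1: A=0, B=1, C=0, D=1, E=0, F=0

either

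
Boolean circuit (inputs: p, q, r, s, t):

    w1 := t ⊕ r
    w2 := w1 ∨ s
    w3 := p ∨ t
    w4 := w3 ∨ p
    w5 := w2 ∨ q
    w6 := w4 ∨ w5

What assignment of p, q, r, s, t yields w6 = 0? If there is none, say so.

p=0 q=0 r=0 s=0 t=0

Check with p=0 q=0 r=0 s=0 t=0:
w1 = t ⊕ r = 0 ⊕ 0 = 0
w2 = w1 ∨ s = 0 ∨ 0 = 0
w3 = p ∨ t = 0 ∨ 0 = 0
w4 = w3 ∨ p = 0 ∨ 0 = 0
w5 = w2 ∨ q = 0 ∨ 0 = 0
w6 = w4 ∨ w5 = 0 ∨ 0 = 0
So w6 = 0 as required.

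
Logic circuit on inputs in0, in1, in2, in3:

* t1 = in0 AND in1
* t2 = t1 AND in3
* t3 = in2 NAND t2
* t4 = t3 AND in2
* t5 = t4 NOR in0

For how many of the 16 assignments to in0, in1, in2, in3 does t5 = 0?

t5 = t4 NOR in0 must be 0, so at least one of t4, in0 is 1.
Enumerating the 16 input combinations, 12 give t5 = 0 and 4 give t5 = 1.

12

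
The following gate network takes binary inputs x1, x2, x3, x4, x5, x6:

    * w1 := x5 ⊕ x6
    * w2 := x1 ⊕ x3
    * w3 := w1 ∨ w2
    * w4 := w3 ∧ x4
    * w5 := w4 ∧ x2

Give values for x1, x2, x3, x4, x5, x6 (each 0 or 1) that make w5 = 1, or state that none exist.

Check with x1=1, x2=1, x3=1, x4=1, x5=1, x6=0:
w1 = x5 ⊕ x6 = 1 ⊕ 0 = 1
w2 = x1 ⊕ x3 = 1 ⊕ 1 = 0
w3 = w1 ∨ w2 = 1 ∨ 0 = 1
w4 = w3 ∧ x4 = 1 ∧ 1 = 1
w5 = w4 ∧ x2 = 1 ∧ 1 = 1
So w5 = 1 as required.

x1=1, x2=1, x3=1, x4=1, x5=1, x6=0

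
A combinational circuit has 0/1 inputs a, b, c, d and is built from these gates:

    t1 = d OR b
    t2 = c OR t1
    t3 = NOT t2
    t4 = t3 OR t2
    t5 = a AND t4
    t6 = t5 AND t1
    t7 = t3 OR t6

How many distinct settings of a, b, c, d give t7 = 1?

t7 = t3 OR t6 must be 1, so at least one of t3, t6 is 1.
Enumerating the 16 input combinations, 8 give t7 = 1 and 8 give t7 = 0.

8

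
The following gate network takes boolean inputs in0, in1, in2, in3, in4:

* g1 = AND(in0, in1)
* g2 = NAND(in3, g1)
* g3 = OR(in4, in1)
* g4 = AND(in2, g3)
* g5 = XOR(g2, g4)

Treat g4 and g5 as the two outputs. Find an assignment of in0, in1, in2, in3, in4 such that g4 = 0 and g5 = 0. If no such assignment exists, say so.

in0=1, in1=1, in2=0, in3=1, in4=0

Check with in0=1, in1=1, in2=0, in3=1, in4=0:
g1 = AND(in0, in1) = AND(1, 1) = 1
g2 = NAND(in3, g1) = NAND(1, 1) = 0
g3 = OR(in4, in1) = OR(0, 1) = 1
g4 = AND(in2, g3) = AND(0, 1) = 0
g5 = XOR(g2, g4) = XOR(0, 0) = 0
So g4 = 0 and g5 = 0.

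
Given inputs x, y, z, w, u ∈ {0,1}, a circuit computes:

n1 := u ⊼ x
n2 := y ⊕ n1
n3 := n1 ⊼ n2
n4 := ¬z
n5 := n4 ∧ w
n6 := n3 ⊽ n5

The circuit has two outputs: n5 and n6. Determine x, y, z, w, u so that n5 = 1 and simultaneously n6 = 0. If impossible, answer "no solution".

Check with x=0 y=0 z=0 w=1 u=1:
n1 = u ⊼ x = 1 ⊼ 0 = 1
n2 = y ⊕ n1 = 0 ⊕ 1 = 1
n3 = n1 ⊼ n2 = 1 ⊼ 1 = 0
n4 = ¬z = ¬0 = 1
n5 = n4 ∧ w = 1 ∧ 1 = 1
n6 = n3 ⊽ n5 = 0 ⊽ 1 = 0
So n5 = 1 and n6 = 0.

x=0 y=0 z=0 w=1 u=1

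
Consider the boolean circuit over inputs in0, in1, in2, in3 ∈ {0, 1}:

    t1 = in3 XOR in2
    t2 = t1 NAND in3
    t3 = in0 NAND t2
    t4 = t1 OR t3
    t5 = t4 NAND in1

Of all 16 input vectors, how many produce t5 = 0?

t5 = t4 NAND in1 must be 0, so both t4 = 1 and in1 = 1.
t4 = t1 OR t3 must be 1, so at least one of t1, t3 is 1.
Satisfying assignments:
  in0=0, in1=1, in2=0, in3=0
  in0=0, in1=1, in2=0, in3=1
  in0=0, in1=1, in2=1, in3=0
  in0=0, in1=1, in2=1, in3=1
  in0=1, in1=1, in2=0, in3=1
  in0=1, in1=1, in2=1, in3=0

6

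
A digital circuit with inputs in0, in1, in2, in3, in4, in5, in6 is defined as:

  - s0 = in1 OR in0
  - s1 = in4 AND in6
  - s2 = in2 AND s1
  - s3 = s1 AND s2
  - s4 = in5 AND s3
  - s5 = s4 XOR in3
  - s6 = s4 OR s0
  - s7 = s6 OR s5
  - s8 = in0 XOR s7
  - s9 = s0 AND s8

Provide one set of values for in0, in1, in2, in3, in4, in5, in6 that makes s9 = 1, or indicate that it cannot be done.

s9 = s0 AND s8 must be 1, so both s0 = 1 and s8 = 1.
Check with in0=0, in1=1, in2=0, in3=0, in4=0, in5=0, in6=1:
s0 = in1 OR in0 = 1 OR 0 = 1
s1 = in4 AND in6 = 0 AND 1 = 0
s2 = in2 AND s1 = 0 AND 0 = 0
s3 = s1 AND s2 = 0 AND 0 = 0
s4 = in5 AND s3 = 0 AND 0 = 0
s5 = s4 XOR in3 = 0 XOR 0 = 0
s6 = s4 OR s0 = 0 OR 1 = 1
s7 = s6 OR s5 = 1 OR 0 = 1
s8 = in0 XOR s7 = 0 XOR 1 = 1
s9 = s0 AND s8 = 1 AND 1 = 1
So s9 = 1 as required.

in0=0, in1=1, in2=0, in3=0, in4=0, in5=0, in6=1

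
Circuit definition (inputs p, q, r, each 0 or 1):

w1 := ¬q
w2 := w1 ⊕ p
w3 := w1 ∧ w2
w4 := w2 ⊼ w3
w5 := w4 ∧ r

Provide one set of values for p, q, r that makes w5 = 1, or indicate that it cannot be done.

p=1, q=0, r=1

Check with p=1, q=0, r=1:
w1 = ¬q = ¬0 = 1
w2 = w1 ⊕ p = 1 ⊕ 1 = 0
w3 = w1 ∧ w2 = 1 ∧ 0 = 0
w4 = w2 ⊼ w3 = 0 ⊼ 0 = 1
w5 = w4 ∧ r = 1 ∧ 1 = 1
So w5 = 1 as required.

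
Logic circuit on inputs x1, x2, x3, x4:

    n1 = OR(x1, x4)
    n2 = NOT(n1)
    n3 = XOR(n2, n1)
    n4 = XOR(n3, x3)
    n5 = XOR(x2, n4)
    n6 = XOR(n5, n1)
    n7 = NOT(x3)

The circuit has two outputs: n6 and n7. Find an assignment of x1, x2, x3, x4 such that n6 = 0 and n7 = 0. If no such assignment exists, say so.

x1=0, x2=0, x3=1, x4=0

Check with x1=0, x2=0, x3=1, x4=0:
n1 = OR(x1, x4) = OR(0, 0) = 0
n2 = NOT(n1) = NOT 0 = 1
n3 = XOR(n2, n1) = XOR(1, 0) = 1
n4 = XOR(n3, x3) = XOR(1, 1) = 0
n5 = XOR(x2, n4) = XOR(0, 0) = 0
n6 = XOR(n5, n1) = XOR(0, 0) = 0
n7 = NOT(x3) = NOT 1 = 0
So n6 = 0 and n7 = 0.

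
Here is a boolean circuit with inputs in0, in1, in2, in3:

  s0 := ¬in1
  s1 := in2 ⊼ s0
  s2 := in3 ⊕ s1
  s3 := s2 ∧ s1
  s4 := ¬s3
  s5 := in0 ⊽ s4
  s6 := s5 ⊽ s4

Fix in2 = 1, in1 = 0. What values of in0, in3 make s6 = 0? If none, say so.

in0=1, in3=0

Check with in2 = 1, in1 = 0 and in0=1, in3=0:
s0 = ¬in1 = ¬0 = 1
s1 = in2 ⊼ s0 = 1 ⊼ 1 = 0
s2 = in3 ⊕ s1 = 0 ⊕ 0 = 0
s3 = s2 ∧ s1 = 0 ∧ 0 = 0
s4 = ¬s3 = ¬0 = 1
s5 = in0 ⊽ s4 = 1 ⊽ 1 = 0
s6 = s5 ⊽ s4 = 0 ⊽ 1 = 0
So s6 = 0.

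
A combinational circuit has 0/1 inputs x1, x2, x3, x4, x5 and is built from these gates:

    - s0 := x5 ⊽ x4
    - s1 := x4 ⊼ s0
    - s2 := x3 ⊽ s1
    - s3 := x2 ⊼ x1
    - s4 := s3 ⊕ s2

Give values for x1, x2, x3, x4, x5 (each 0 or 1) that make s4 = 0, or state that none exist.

s4 = s3 ⊕ s2 must be 0, so s3 and s2 are equal.
Check with x1=1 x2=1 x3=0 x4=1 x5=0:
s0 = x5 ⊽ x4 = 0 ⊽ 1 = 0
s1 = x4 ⊼ s0 = 1 ⊼ 0 = 1
s2 = x3 ⊽ s1 = 0 ⊽ 1 = 0
s3 = x2 ⊼ x1 = 1 ⊼ 1 = 0
s4 = s3 ⊕ s2 = 0 ⊕ 0 = 0
So s4 = 0 as required.

x1=1 x2=1 x3=0 x4=1 x5=0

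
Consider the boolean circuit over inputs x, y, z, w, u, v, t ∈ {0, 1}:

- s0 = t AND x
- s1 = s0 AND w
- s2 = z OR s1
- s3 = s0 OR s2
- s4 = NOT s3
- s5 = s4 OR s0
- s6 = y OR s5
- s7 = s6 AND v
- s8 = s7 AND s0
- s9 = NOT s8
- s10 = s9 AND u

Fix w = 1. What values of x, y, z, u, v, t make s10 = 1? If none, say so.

x=0, y=1, z=1, u=1, v=0, t=0

s10 = s9 AND u must be 1, so both s9 = 1 and u = 1.
Check with w = 1 and x=0, y=1, z=1, u=1, v=0, t=0:
s0 = t AND x = 0 AND 0 = 0
s1 = s0 AND w = 0 AND 1 = 0
s2 = z OR s1 = 1 OR 0 = 1
s3 = s0 OR s2 = 0 OR 1 = 1
s4 = NOT s3 = NOT 1 = 0
s5 = s4 OR s0 = 0 OR 0 = 0
s6 = y OR s5 = 1 OR 0 = 1
s7 = s6 AND v = 1 AND 0 = 0
s8 = s7 AND s0 = 0 AND 0 = 0
s9 = NOT s8 = NOT 0 = 1
s10 = s9 AND u = 1 AND 1 = 1
So s10 = 1.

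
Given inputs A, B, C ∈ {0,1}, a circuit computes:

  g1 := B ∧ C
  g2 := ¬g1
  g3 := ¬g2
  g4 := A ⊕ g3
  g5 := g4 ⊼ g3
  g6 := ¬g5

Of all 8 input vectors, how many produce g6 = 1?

g6 = ¬g5 must be 1, so g5 = 0.
Enumerating the 8 input combinations, 1 give g6 = 1 and 7 give g6 = 0.

1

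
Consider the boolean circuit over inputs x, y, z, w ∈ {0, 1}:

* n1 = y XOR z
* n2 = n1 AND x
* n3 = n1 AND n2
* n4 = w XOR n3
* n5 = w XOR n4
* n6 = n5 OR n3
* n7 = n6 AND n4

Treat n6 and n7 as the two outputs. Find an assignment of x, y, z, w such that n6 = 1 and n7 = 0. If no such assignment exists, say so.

x=1, y=1, z=0, w=1

Check with x=1, y=1, z=0, w=1:
n1 = y XOR z = 1 XOR 0 = 1
n2 = n1 AND x = 1 AND 1 = 1
n3 = n1 AND n2 = 1 AND 1 = 1
n4 = w XOR n3 = 1 XOR 1 = 0
n5 = w XOR n4 = 1 XOR 0 = 1
n6 = n5 OR n3 = 1 OR 1 = 1
n7 = n6 AND n4 = 1 AND 0 = 0
So n6 = 1 and n7 = 0.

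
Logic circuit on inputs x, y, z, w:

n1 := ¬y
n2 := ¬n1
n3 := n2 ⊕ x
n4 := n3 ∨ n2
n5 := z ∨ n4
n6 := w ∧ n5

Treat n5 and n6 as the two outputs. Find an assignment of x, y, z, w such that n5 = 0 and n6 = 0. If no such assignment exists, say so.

x=0, y=0, z=0, w=1

Check with x=0, y=0, z=0, w=1:
n1 = ¬y = ¬0 = 1
n2 = ¬n1 = ¬1 = 0
n3 = n2 ⊕ x = 0 ⊕ 0 = 0
n4 = n3 ∨ n2 = 0 ∨ 0 = 0
n5 = z ∨ n4 = 0 ∨ 0 = 0
n6 = w ∧ n5 = 1 ∧ 0 = 0
So n5 = 0 and n6 = 0.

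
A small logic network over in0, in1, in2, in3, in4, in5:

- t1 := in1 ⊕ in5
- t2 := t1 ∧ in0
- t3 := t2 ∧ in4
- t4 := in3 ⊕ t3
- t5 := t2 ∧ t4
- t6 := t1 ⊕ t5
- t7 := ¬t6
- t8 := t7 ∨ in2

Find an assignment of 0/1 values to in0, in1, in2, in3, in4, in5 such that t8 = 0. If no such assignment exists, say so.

t8 = t7 ∨ in2 must be 0, so both t7 = 0 and in2 = 0.
t7 = ¬t6 must be 0, so t6 = 1.
Check with in0=0, in1=0, in2=0, in3=1, in4=1, in5=1:
t1 = in1 ⊕ in5 = 0 ⊕ 1 = 1
t2 = t1 ∧ in0 = 1 ∧ 0 = 0
t3 = t2 ∧ in4 = 0 ∧ 1 = 0
t4 = in3 ⊕ t3 = 1 ⊕ 0 = 1
t5 = t2 ∧ t4 = 0 ∧ 1 = 0
t6 = t1 ⊕ t5 = 1 ⊕ 0 = 1
t7 = ¬t6 = ¬1 = 0
t8 = t7 ∨ in2 = 0 ∨ 0 = 0
So t8 = 0 as required.

in0=0, in1=0, in2=0, in3=1, in4=1, in5=1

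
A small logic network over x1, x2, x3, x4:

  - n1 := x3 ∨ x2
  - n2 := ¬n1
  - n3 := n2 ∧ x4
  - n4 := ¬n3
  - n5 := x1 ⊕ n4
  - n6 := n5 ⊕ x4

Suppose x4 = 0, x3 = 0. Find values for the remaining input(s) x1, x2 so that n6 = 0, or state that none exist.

Check with x4 = 0, x3 = 0 and x1=1, x2=1:
n1 = x3 ∨ x2 = 0 ∨ 1 = 1
n2 = ¬n1 = ¬1 = 0
n3 = n2 ∧ x4 = 0 ∧ 0 = 0
n4 = ¬n3 = ¬0 = 1
n5 = x1 ⊕ n4 = 1 ⊕ 1 = 0
n6 = n5 ⊕ x4 = 0 ⊕ 0 = 0
So n6 = 0.

x1=1, x2=1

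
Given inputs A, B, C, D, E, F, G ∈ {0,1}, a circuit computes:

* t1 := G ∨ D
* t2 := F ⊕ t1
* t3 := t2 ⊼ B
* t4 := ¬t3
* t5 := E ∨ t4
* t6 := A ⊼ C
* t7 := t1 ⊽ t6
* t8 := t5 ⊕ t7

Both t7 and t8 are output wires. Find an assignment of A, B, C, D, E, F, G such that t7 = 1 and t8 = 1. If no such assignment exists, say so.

Check with A=1 B=0 C=1 D=0 E=0 F=0 G=0:
t1 = G ∨ D = 0 ∨ 0 = 0
t2 = F ⊕ t1 = 0 ⊕ 0 = 0
t3 = t2 ⊼ B = 0 ⊼ 0 = 1
t4 = ¬t3 = ¬1 = 0
t5 = E ∨ t4 = 0 ∨ 0 = 0
t6 = A ⊼ C = 1 ⊼ 1 = 0
t7 = t1 ⊽ t6 = 0 ⊽ 0 = 1
t8 = t5 ⊕ t7 = 0 ⊕ 1 = 1
So t7 = 1 and t8 = 1.

A=1 B=0 C=1 D=0 E=0 F=0 G=0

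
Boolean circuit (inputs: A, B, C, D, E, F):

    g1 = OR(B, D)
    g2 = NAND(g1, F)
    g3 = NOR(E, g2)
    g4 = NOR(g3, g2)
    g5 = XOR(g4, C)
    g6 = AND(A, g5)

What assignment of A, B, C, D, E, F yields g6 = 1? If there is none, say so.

g6 = AND(A, g5) must be 1, so both A = 1 and g5 = 1.
g5 = XOR(g4, C) must be 1, so g4 and C differ.
Check with A=1 B=1 C=1 D=0 E=1 F=0:
g1 = OR(B, D) = OR(1, 0) = 1
g2 = NAND(g1, F) = NAND(1, 0) = 1
g3 = NOR(E, g2) = NOR(1, 1) = 0
g4 = NOR(g3, g2) = NOR(0, 1) = 0
g5 = XOR(g4, C) = XOR(0, 1) = 1
g6 = AND(A, g5) = AND(1, 1) = 1
So g6 = 1 as required.

A=1 B=1 C=1 D=0 E=1 F=0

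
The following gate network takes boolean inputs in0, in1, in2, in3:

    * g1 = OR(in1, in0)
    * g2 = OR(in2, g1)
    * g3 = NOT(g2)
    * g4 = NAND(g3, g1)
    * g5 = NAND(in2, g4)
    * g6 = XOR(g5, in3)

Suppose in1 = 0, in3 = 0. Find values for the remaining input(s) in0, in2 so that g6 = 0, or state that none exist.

Check with in1 = 0, in3 = 0 and in0=1, in2=1:
g1 = OR(in1, in0) = OR(0, 1) = 1
g2 = OR(in2, g1) = OR(1, 1) = 1
g3 = NOT(g2) = NOT 1 = 0
g4 = NAND(g3, g1) = NAND(0, 1) = 1
g5 = NAND(in2, g4) = NAND(1, 1) = 0
g6 = XOR(g5, in3) = XOR(0, 0) = 0
So g6 = 0.

in0=1, in2=1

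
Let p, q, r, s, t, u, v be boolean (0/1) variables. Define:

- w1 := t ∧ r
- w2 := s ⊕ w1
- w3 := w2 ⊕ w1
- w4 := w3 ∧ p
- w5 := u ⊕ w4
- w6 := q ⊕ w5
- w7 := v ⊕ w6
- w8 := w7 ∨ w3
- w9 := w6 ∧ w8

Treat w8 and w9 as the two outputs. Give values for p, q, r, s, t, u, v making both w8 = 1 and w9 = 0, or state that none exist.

p=1, q=0, r=1, s=1, t=0, u=1, v=0

Check with p=1, q=0, r=1, s=1, t=0, u=1, v=0:
w1 = t ∧ r = 0 ∧ 1 = 0
w2 = s ⊕ w1 = 1 ⊕ 0 = 1
w3 = w2 ⊕ w1 = 1 ⊕ 0 = 1
w4 = w3 ∧ p = 1 ∧ 1 = 1
w5 = u ⊕ w4 = 1 ⊕ 1 = 0
w6 = q ⊕ w5 = 0 ⊕ 0 = 0
w7 = v ⊕ w6 = 0 ⊕ 0 = 0
w8 = w7 ∨ w3 = 0 ∨ 1 = 1
w9 = w6 ∧ w8 = 0 ∧ 1 = 0
So w8 = 1 and w9 = 0.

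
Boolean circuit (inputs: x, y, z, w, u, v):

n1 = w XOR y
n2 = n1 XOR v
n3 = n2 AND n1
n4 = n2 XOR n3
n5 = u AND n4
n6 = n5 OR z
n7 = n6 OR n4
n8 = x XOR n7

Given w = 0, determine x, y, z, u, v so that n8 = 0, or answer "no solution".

x=1, y=0, z=1, u=0, v=0

n8 = x XOR n7 must be 0, so x and n7 are equal.
Check with w = 0 and x=1, y=0, z=1, u=0, v=0:
n1 = w XOR y = 0 XOR 0 = 0
n2 = n1 XOR v = 0 XOR 0 = 0
n3 = n2 AND n1 = 0 AND 0 = 0
n4 = n2 XOR n3 = 0 XOR 0 = 0
n5 = u AND n4 = 0 AND 0 = 0
n6 = n5 OR z = 0 OR 1 = 1
n7 = n6 OR n4 = 1 OR 0 = 1
n8 = x XOR n7 = 1 XOR 1 = 0
So n8 = 0.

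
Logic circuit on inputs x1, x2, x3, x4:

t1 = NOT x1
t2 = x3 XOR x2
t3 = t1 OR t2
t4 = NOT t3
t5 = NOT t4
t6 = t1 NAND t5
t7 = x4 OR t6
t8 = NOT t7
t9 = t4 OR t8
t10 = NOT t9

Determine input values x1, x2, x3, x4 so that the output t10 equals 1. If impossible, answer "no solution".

t10 = NOT t9 must be 1, so t9 = 0.
t9 = t4 OR t8 must be 0, so both t4 = 0 and t8 = 0.
t4 = NOT t3 must be 0, so t3 = 1.
Check with x1=0, x2=0, x3=1, x4=1:
t1 = NOT x1 = NOT 0 = 1
t2 = x3 XOR x2 = 1 XOR 0 = 1
t3 = t1 OR t2 = 1 OR 1 = 1
t4 = NOT t3 = NOT 1 = 0
t5 = NOT t4 = NOT 0 = 1
t6 = t1 NAND t5 = 1 NAND 1 = 0
t7 = x4 OR t6 = 1 OR 0 = 1
t8 = NOT t7 = NOT 1 = 0
t9 = t4 OR t8 = 0 OR 0 = 0
t10 = NOT t9 = NOT 0 = 1
So t10 = 1 as required.

x1=0, x2=0, x3=1, x4=1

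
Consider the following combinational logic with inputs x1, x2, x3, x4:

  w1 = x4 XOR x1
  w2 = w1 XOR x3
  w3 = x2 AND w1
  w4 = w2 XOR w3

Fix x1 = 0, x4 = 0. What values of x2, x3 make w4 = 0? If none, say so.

x2=0 x3=0

w4 = w2 XOR w3 must be 0, so w2 and w3 are equal.
Check with x1 = 0, x4 = 0 and x2=0, x3=0:
w1 = x4 XOR x1 = 0 XOR 0 = 0
w2 = w1 XOR x3 = 0 XOR 0 = 0
w3 = x2 AND w1 = 0 AND 0 = 0
w4 = w2 XOR w3 = 0 XOR 0 = 0
So w4 = 0.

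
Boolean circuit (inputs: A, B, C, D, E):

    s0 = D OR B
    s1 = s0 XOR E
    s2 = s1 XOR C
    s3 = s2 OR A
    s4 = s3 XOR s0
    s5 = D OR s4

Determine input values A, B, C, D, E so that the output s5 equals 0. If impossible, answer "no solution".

A=1, B=1, C=1, D=0, E=0

s5 = D OR s4 must be 0, so both D = 0 and s4 = 0.
Check with A=1, B=1, C=1, D=0, E=0:
s0 = D OR B = 0 OR 1 = 1
s1 = s0 XOR E = 1 XOR 0 = 1
s2 = s1 XOR C = 1 XOR 1 = 0
s3 = s2 OR A = 0 OR 1 = 1
s4 = s3 XOR s0 = 1 XOR 1 = 0
s5 = D OR s4 = 0 OR 0 = 0
So s5 = 0 as required.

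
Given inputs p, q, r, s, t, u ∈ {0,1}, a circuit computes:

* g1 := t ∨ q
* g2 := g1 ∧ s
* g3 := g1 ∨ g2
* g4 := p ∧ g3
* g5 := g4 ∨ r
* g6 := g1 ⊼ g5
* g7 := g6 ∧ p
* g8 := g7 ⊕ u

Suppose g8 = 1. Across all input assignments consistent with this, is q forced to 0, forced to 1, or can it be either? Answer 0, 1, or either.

either

Both values of q occur among assignments with g8 = 1:
  q=0: p=0, q=0, r=0, s=0, t=0, u=1
  q=1: p=0, q=1, r=0, s=0, t=0, u=1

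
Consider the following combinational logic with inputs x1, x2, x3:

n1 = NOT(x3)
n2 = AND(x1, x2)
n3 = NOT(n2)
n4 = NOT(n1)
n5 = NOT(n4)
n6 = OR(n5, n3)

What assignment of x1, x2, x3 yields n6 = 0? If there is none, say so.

Check with x1=1, x2=1, x3=1:
n1 = NOT(x3) = NOT 1 = 0
n2 = AND(x1, x2) = AND(1, 1) = 1
n3 = NOT(n2) = NOT 1 = 0
n4 = NOT(n1) = NOT 0 = 1
n5 = NOT(n4) = NOT 1 = 0
n6 = OR(n5, n3) = OR(0, 0) = 0
So n6 = 0 as required.

x1=1, x2=1, x3=1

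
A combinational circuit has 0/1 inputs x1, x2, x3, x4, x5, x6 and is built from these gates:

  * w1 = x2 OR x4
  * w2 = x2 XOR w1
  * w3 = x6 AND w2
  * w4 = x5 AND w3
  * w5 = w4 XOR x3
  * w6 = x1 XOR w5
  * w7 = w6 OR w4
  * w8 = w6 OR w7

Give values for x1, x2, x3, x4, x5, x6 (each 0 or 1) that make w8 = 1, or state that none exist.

x1=1 x2=0 x3=0 x4=0 x5=0 x6=0

w8 = w6 OR w7 must be 1, so at least one of w6, w7 is 1.
Check with x1=1 x2=0 x3=0 x4=0 x5=0 x6=0:
w1 = x2 OR x4 = 0 OR 0 = 0
w2 = x2 XOR w1 = 0 XOR 0 = 0
w3 = x6 AND w2 = 0 AND 0 = 0
w4 = x5 AND w3 = 0 AND 0 = 0
w5 = w4 XOR x3 = 0 XOR 0 = 0
w6 = x1 XOR w5 = 1 XOR 0 = 1
w7 = w6 OR w4 = 1 OR 0 = 1
w8 = w6 OR w7 = 1 OR 1 = 1
So w8 = 1 as required.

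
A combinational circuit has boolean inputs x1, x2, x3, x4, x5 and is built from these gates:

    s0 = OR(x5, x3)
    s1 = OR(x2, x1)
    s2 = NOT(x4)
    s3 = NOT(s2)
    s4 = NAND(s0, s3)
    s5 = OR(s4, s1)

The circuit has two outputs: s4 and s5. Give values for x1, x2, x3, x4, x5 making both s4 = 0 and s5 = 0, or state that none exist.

Check with x1=0, x2=0, x3=0, x4=1, x5=1:
s0 = OR(x5, x3) = OR(1, 0) = 1
s1 = OR(x2, x1) = OR(0, 0) = 0
s2 = NOT(x4) = NOT 1 = 0
s3 = NOT(s2) = NOT 0 = 1
s4 = NAND(s0, s3) = NAND(1, 1) = 0
s5 = OR(s4, s1) = OR(0, 0) = 0
So s4 = 0 and s5 = 0.

x1=0, x2=0, x3=0, x4=1, x5=1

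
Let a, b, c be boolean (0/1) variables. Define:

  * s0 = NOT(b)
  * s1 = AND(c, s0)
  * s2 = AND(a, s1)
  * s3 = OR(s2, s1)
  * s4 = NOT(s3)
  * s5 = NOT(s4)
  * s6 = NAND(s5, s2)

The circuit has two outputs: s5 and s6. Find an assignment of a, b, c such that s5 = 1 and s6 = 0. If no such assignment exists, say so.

a=1, b=0, c=1

Check with a=1, b=0, c=1:
s0 = NOT(b) = NOT 0 = 1
s1 = AND(c, s0) = AND(1, 1) = 1
s2 = AND(a, s1) = AND(1, 1) = 1
s3 = OR(s2, s1) = OR(1, 1) = 1
s4 = NOT(s3) = NOT 1 = 0
s5 = NOT(s4) = NOT 0 = 1
s6 = NAND(s5, s2) = NAND(1, 1) = 0
So s5 = 1 and s6 = 0.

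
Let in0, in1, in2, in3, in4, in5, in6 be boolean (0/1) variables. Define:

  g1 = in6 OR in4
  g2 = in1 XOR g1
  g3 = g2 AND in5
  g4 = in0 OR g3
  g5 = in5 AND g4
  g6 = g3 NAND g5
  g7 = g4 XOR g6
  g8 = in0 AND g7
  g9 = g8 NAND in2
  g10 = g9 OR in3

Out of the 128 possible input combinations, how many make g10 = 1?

124

g10 = g9 OR in3 must be 1, so at least one of g9, in3 is 1.
Enumerating the 128 input combinations, 124 give g10 = 1 and 4 give g10 = 0.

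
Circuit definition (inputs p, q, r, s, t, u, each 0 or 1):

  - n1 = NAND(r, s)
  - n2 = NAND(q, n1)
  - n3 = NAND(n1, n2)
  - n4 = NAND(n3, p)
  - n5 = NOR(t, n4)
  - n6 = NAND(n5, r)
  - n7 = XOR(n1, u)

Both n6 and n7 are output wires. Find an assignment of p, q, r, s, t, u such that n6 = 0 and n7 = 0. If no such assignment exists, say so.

Check with p=1 q=1 r=1 s=0 t=0 u=1:
n1 = NAND(r, s) = NAND(1, 0) = 1
n2 = NAND(q, n1) = NAND(1, 1) = 0
n3 = NAND(n1, n2) = NAND(1, 0) = 1
n4 = NAND(n3, p) = NAND(1, 1) = 0
n5 = NOR(t, n4) = NOR(0, 0) = 1
n6 = NAND(n5, r) = NAND(1, 1) = 0
n7 = XOR(n1, u) = XOR(1, 1) = 0
So n6 = 0 and n7 = 0.

p=1 q=1 r=1 s=0 t=0 u=1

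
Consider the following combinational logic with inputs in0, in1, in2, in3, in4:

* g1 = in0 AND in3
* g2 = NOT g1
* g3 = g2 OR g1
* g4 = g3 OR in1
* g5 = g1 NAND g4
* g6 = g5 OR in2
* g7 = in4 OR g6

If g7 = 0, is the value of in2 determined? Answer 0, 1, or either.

g7 = in4 OR g6 must be 0, so both in4 = 0 and g6 = 0.
g6 = g5 OR in2 must be 0, so both g5 = 0 and in2 = 0.
Every assignment with g7 = 0 has in2 = 0; there are 2 such assignment(s).
  in0=1, in1=0, in2=0, in3=1, in4=0
  in0=1, in1=1, in2=0, in3=1, in4=0

0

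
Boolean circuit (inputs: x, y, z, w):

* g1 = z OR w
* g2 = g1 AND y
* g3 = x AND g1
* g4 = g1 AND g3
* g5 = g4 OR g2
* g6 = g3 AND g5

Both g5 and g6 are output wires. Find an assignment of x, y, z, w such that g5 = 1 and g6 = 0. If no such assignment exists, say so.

x=0, y=1, z=1, w=0

Check with x=0, y=1, z=1, w=0:
g1 = z OR w = 1 OR 0 = 1
g2 = g1 AND y = 1 AND 1 = 1
g3 = x AND g1 = 0 AND 1 = 0
g4 = g1 AND g3 = 1 AND 0 = 0
g5 = g4 OR g2 = 0 OR 1 = 1
g6 = g3 AND g5 = 0 AND 1 = 0
So g5 = 1 and g6 = 0.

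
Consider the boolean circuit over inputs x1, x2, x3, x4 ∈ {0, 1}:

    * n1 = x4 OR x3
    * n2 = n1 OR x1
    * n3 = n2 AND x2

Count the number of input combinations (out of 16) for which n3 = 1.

7

n3 = n2 AND x2 must be 1, so both n2 = 1 and x2 = 1.
n2 = n1 OR x1 must be 1, so at least one of n1, x1 is 1.
Enumerating the 16 input combinations, 7 give n3 = 1 and 9 give n3 = 0.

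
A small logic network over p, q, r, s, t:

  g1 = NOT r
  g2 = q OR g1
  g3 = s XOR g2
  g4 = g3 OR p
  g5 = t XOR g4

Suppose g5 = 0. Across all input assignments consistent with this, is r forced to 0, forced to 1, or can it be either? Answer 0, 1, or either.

Both values of r occur among assignments with g5 = 0:
  r=0: p=0, q=0, r=0, s=0, t=1
  r=1: p=0, q=0, r=1, s=0, t=0

either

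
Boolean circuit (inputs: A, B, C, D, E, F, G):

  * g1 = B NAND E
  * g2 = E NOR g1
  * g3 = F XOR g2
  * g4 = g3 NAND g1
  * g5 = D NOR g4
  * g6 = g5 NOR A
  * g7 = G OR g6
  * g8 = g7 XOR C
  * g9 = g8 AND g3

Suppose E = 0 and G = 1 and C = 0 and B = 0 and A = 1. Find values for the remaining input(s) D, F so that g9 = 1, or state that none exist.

D=1, F=1

g9 = g8 AND g3 must be 1, so both g8 = 1 and g3 = 1.
Check with E = 0 and G = 1 and C = 0 and B = 0 and A = 1 and D=1, F=1:
g1 = B NAND E = 0 NAND 0 = 1
g2 = E NOR g1 = 0 NOR 1 = 0
g3 = F XOR g2 = 1 XOR 0 = 1
g4 = g3 NAND g1 = 1 NAND 1 = 0
g5 = D NOR g4 = 1 NOR 0 = 0
g6 = g5 NOR A = 0 NOR 1 = 0
g7 = G OR g6 = 1 OR 0 = 1
g8 = g7 XOR C = 1 XOR 0 = 1
g9 = g8 AND g3 = 1 AND 1 = 1
So g9 = 1.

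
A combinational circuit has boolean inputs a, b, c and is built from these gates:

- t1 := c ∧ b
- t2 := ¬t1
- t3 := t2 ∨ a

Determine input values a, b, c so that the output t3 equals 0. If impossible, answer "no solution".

a=0, b=1, c=1

t3 = t2 ∨ a must be 0, so both t2 = 0 and a = 0.
Check with a=0, b=1, c=1:
t1 = c ∧ b = 1 ∧ 1 = 1
t2 = ¬t1 = ¬1 = 0
t3 = t2 ∨ a = 0 ∨ 0 = 0
So t3 = 0 as required.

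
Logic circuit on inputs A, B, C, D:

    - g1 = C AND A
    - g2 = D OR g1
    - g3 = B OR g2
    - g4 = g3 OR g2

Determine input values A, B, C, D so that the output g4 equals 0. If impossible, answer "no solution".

A=1, B=0, C=0, D=0

Check with A=1, B=0, C=0, D=0:
g1 = C AND A = 0 AND 1 = 0
g2 = D OR g1 = 0 OR 0 = 0
g3 = B OR g2 = 0 OR 0 = 0
g4 = g3 OR g2 = 0 OR 0 = 0
So g4 = 0 as required.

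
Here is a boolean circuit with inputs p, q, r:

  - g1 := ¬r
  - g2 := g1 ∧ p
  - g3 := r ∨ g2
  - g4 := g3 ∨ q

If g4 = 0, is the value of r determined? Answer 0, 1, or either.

g4 = g3 ∨ q must be 0, so both g3 = 0 and q = 0.
g3 = r ∨ g2 must be 0, so both r = 0 and g2 = 0.
g2 = g1 ∧ p must be 0, so at least one of g1, p is 0.
Every assignment with g4 = 0 has r = 0; there are 1 such assignment(s).
  p=0, q=0, r=0

0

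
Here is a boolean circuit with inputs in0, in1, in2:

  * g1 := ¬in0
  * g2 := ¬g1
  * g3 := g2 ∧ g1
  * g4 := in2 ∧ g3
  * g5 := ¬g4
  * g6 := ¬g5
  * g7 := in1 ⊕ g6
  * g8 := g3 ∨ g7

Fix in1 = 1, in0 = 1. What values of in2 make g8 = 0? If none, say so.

With in1 = 1, in0 = 1 fixed, none of the 2 settings of in2 give g8 = 0.
For example, with in2=0:
g1 = ¬in0 = ¬1 = 0
g2 = ¬g1 = ¬0 = 1
g3 = g2 ∧ g1 = 1 ∧ 0 = 0
g4 = in2 ∧ g3 = 0 ∧ 0 = 0
g5 = ¬g4 = ¬0 = 1
g6 = ¬g5 = ¬1 = 0
g7 = in1 ⊕ g6 = 1 ⊕ 0 = 1
g8 = g3 ∨ g7 = 0 ∨ 1 = 1
giving g8 = 1 ≠ 0.

no solution exists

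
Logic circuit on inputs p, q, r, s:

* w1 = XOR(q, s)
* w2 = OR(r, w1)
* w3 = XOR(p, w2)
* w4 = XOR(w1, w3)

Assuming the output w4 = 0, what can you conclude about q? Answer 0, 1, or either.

Both values of q occur among assignments with w4 = 0:
  q=0: p=0, q=0, r=0, s=0
  q=1: p=0, q=1, r=0, s=0

either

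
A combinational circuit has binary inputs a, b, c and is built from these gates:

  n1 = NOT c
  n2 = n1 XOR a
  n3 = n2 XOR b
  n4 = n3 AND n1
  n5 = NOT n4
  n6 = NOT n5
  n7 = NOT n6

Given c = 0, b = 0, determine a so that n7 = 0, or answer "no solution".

a=0

n7 = NOT n6 must be 0, so n6 = 1.
n6 = NOT n5 must be 1, so n5 = 0.
Check with c = 0, b = 0 and a=0:
n1 = NOT c = NOT 0 = 1
n2 = n1 XOR a = 1 XOR 0 = 1
n3 = n2 XOR b = 1 XOR 0 = 1
n4 = n3 AND n1 = 1 AND 1 = 1
n5 = NOT n4 = NOT 1 = 0
n6 = NOT n5 = NOT 0 = 1
n7 = NOT n6 = NOT 1 = 0
So n7 = 0.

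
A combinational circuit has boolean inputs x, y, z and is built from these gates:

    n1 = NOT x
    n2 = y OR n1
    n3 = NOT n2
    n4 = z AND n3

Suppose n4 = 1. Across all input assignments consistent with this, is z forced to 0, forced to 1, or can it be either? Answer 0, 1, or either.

1

n4 = z AND n3 must be 1, so both z = 1 and n3 = 1.
Every assignment with n4 = 1 has z = 1; there are 1 such assignment(s).
  x=1, y=0, z=1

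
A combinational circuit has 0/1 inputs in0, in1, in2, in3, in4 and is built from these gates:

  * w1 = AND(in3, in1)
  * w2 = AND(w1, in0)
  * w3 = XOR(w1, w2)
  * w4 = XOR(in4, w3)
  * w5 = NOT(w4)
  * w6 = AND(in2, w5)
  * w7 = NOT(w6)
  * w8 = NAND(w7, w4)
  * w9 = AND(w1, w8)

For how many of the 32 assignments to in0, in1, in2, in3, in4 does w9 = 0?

28

w9 = AND(w1, w8) must be 0, so at least one of w1, w8 is 0.
Enumerating the 32 input combinations, 28 give w9 = 0 and 4 give w9 = 1.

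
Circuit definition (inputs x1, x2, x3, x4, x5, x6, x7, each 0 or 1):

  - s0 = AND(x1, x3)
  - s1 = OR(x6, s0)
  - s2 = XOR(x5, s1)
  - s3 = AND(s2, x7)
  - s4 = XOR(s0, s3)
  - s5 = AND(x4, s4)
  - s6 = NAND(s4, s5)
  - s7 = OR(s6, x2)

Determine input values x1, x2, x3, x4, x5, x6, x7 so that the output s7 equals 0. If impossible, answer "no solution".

x1=1, x2=0, x3=1, x4=1, x5=1, x6=0, x7=0

s7 = OR(s6, x2) must be 0, so both s6 = 0 and x2 = 0.
s6 = NAND(s4, s5) must be 0, so both s4 = 1 and s5 = 1.
s4 = XOR(s0, s3) must be 1, so s0 and s3 differ.
Check with x1=1, x2=0, x3=1, x4=1, x5=1, x6=0, x7=0:
s0 = AND(x1, x3) = AND(1, 1) = 1
s1 = OR(x6, s0) = OR(0, 1) = 1
s2 = XOR(x5, s1) = XOR(1, 1) = 0
s3 = AND(s2, x7) = AND(0, 0) = 0
s4 = XOR(s0, s3) = XOR(1, 0) = 1
s5 = AND(x4, s4) = AND(1, 1) = 1
s6 = NAND(s4, s5) = NAND(1, 1) = 0
s7 = OR(s6, x2) = OR(0, 0) = 0
So s7 = 0 as required.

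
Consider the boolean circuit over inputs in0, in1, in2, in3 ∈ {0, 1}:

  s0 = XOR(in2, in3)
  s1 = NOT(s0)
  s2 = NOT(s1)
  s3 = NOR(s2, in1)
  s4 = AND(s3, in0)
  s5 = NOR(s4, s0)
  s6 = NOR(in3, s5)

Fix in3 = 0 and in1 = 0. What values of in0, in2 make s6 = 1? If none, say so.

s6 = NOR(in3, s5) must be 1, so both in3 = 0 and s5 = 0.
s5 = NOR(s4, s0) must be 0, so at least one of s4, s0 is 1.
Check with in3 = 0 and in1 = 0 and in0=0, in2=1:
s0 = XOR(in2, in3) = XOR(1, 0) = 1
s1 = NOT(s0) = NOT 1 = 0
s2 = NOT(s1) = NOT 0 = 1
s3 = NOR(s2, in1) = NOR(1, 0) = 0
s4 = AND(s3, in0) = AND(0, 0) = 0
s5 = NOR(s4, s0) = NOR(0, 1) = 0
s6 = NOR(in3, s5) = NOR(0, 0) = 1
So s6 = 1.

in0=0, in2=1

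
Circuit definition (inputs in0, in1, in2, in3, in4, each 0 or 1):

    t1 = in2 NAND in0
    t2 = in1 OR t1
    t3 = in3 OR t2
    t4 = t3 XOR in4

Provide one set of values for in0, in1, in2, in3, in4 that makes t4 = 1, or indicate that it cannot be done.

in0=0, in1=1, in2=0, in3=1, in4=0

Check with in0=0, in1=1, in2=0, in3=1, in4=0:
t1 = in2 NAND in0 = 0 NAND 0 = 1
t2 = in1 OR t1 = 1 OR 1 = 1
t3 = in3 OR t2 = 1 OR 1 = 1
t4 = t3 XOR in4 = 1 XOR 0 = 1
So t4 = 1 as required.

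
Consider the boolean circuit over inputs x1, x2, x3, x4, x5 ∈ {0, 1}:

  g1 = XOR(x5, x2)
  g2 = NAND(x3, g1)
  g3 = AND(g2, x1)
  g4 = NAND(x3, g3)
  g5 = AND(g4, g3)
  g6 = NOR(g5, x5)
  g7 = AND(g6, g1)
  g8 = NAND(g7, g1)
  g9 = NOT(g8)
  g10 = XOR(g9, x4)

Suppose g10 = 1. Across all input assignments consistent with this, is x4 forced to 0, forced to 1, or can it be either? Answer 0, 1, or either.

Both values of x4 occur among assignments with g10 = 1:
  x4=0: x1=0, x2=1, x3=0, x4=0, x5=0
  x4=1: x1=0, x2=0, x3=0, x4=1, x5=0

either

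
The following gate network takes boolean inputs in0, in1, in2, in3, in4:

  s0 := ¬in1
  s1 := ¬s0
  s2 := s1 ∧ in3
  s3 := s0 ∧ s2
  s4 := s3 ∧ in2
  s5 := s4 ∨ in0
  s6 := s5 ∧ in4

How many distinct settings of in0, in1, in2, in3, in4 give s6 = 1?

8

s6 = s5 ∧ in4 must be 1, so both s5 = 1 and in4 = 1.
s5 = s4 ∨ in0 must be 1, so at least one of s4, in0 is 1.
Enumerating the 32 input combinations, 8 give s6 = 1 and 24 give s6 = 0.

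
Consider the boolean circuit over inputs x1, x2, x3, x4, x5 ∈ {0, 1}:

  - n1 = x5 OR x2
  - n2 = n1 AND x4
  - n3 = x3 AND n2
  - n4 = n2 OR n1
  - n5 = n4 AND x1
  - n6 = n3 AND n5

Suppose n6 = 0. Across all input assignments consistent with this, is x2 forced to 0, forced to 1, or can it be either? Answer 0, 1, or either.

either

Both values of x2 occur among assignments with n6 = 0:
  x2=0: x1=0, x2=0, x3=0, x4=0, x5=0
  x2=1: x1=0, x2=1, x3=0, x4=0, x5=0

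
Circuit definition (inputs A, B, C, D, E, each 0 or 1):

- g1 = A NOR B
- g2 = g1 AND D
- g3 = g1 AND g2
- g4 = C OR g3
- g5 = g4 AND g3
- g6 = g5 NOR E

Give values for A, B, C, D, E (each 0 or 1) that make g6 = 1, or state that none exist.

A=1 B=1 C=0 D=1 E=0

g6 = g5 NOR E must be 1, so both g5 = 0 and E = 0.
g5 = g4 AND g3 must be 0, so at least one of g4, g3 is 0.
Check with A=1 B=1 C=0 D=1 E=0:
g1 = A NOR B = 1 NOR 1 = 0
g2 = g1 AND D = 0 AND 1 = 0
g3 = g1 AND g2 = 0 AND 0 = 0
g4 = C OR g3 = 0 OR 0 = 0
g5 = g4 AND g3 = 0 AND 0 = 0
g6 = g5 NOR E = 0 NOR 0 = 1
So g6 = 1 as required.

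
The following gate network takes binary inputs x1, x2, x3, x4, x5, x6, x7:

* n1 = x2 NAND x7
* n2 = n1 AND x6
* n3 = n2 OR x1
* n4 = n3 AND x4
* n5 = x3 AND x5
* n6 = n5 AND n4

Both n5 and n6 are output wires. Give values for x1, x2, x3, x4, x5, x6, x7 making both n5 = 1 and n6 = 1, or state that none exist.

Check with x1=0, x2=0, x3=1, x4=1, x5=1, x6=1, x7=0:
n1 = x2 NAND x7 = 0 NAND 0 = 1
n2 = n1 AND x6 = 1 AND 1 = 1
n3 = n2 OR x1 = 1 OR 0 = 1
n4 = n3 AND x4 = 1 AND 1 = 1
n5 = x3 AND x5 = 1 AND 1 = 1
n6 = n5 AND n4 = 1 AND 1 = 1
So n5 = 1 and n6 = 1.

x1=0, x2=0, x3=1, x4=1, x5=1, x6=1, x7=0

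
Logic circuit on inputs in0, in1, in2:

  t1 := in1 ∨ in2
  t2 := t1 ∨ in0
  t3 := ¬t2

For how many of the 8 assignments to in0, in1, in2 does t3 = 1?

t3 = ¬t2 must be 1, so t2 = 0.
t2 = t1 ∨ in0 must be 0, so both t1 = 0 and in0 = 0.
Satisfying assignments:
  in0=0, in1=0, in2=0

1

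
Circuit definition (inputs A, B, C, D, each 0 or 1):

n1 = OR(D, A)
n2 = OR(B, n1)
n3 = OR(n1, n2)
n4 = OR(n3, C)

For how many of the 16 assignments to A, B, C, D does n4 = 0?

n4 = OR(n3, C) must be 0, so both n3 = 0 and C = 0.
n3 = OR(n1, n2) must be 0, so both n1 = 0 and n2 = 0.
n1 = OR(D, A) must be 0, so both D = 0 and A = 0.
Enumerating the 16 input combinations, 1 give n4 = 0 and 15 give n4 = 1.

1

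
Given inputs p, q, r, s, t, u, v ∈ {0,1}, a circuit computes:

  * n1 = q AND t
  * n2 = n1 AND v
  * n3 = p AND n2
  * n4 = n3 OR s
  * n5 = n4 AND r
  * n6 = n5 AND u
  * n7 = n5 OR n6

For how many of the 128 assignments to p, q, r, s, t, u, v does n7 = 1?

n7 = n5 OR n6 must be 1, so at least one of n5, n6 is 1.
Enumerating the 128 input combinations, 34 give n7 = 1 and 94 give n7 = 0.

34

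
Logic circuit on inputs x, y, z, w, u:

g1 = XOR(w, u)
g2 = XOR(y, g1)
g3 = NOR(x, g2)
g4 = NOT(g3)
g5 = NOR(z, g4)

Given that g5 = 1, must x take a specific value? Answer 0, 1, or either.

0

g5 = NOR(z, g4) must be 1, so both z = 0 and g4 = 0.
g4 = NOT(g3) must be 0, so g3 = 1.
Every assignment with g5 = 1 has x = 0; there are 4 such assignment(s).
  x=0, y=0, z=0, w=0, u=0
  x=0, y=0, z=0, w=1, u=1
  x=0, y=1, z=0, w=0, u=1
  x=0, y=1, z=0, w=1, u=0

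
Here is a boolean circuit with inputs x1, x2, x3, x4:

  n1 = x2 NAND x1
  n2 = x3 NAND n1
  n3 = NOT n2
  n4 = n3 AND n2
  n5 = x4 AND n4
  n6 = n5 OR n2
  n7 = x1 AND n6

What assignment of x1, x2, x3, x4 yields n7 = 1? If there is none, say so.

n7 = x1 AND n6 must be 1, so both x1 = 1 and n6 = 1.
n6 = n5 OR n2 must be 1, so at least one of n5, n2 is 1.
Check with x1=1, x2=1, x3=1, x4=1:
n1 = x2 NAND x1 = 1 NAND 1 = 0
n2 = x3 NAND n1 = 1 NAND 0 = 1
n3 = NOT n2 = NOT 1 = 0
n4 = n3 AND n2 = 0 AND 1 = 0
n5 = x4 AND n4 = 1 AND 0 = 0
n6 = n5 OR n2 = 0 OR 1 = 1
n7 = x1 AND n6 = 1 AND 1 = 1
So n7 = 1 as required.

x1=1, x2=1, x3=1, x4=1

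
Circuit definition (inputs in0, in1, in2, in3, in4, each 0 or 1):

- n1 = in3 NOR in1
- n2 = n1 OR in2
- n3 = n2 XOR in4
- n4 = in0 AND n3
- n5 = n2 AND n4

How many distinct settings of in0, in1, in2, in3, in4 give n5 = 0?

n5 = n2 AND n4 must be 0, so at least one of n2, n4 is 0.
Enumerating the 32 input combinations, 27 give n5 = 0 and 5 give n5 = 1.

27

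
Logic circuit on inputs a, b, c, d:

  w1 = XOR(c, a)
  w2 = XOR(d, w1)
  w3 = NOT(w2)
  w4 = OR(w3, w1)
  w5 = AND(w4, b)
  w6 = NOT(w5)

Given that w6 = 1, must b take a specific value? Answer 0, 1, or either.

Both values of b occur among assignments with w6 = 1:
  b=0: a=0, b=0, c=0, d=0
  b=1: a=0, b=1, c=0, d=1

either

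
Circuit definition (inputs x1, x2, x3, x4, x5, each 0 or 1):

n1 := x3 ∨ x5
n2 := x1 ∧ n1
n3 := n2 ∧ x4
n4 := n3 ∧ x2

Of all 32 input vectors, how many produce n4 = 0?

29

n4 = n3 ∧ x2 must be 0, so at least one of n3, x2 is 0.
Enumerating the 32 input combinations, 29 give n4 = 0 and 3 give n4 = 1.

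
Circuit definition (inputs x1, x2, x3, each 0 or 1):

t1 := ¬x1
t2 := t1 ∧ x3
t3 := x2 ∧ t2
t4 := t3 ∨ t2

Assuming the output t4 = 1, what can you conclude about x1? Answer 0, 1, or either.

0

t4 = t3 ∨ t2 must be 1, so at least one of t3, t2 is 1.
Every assignment with t4 = 1 has x1 = 0; there are 2 such assignment(s).
  x1=0, x2=0, x3=1
  x1=0, x2=1, x3=1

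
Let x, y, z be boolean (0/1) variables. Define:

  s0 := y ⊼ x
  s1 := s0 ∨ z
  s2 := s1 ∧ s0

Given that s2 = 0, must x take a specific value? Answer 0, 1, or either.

s2 = s1 ∧ s0 must be 0, so at least one of s1, s0 is 0.
Every assignment with s2 = 0 has x = 1; there are 2 such assignment(s).
  x=1, y=1, z=0
  x=1, y=1, z=1

1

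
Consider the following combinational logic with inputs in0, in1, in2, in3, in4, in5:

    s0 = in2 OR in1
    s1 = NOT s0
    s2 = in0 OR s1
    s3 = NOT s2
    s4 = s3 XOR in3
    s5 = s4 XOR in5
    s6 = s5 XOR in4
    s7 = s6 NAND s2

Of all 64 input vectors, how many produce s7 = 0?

20

s7 = s6 NAND s2 must be 0, so both s6 = 1 and s2 = 1.
s6 = s5 XOR in4 must be 1, so s5 and in4 differ.
Enumerating the 64 input combinations, 20 give s7 = 0 and 44 give s7 = 1.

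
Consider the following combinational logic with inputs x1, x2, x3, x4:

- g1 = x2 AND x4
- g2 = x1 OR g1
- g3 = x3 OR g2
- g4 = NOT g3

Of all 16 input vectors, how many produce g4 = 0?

13

g4 = NOT g3 must be 0, so g3 = 1.
g3 = x3 OR g2 must be 1, so at least one of x3, g2 is 1.
Enumerating the 16 input combinations, 13 give g4 = 0 and 3 give g4 = 1.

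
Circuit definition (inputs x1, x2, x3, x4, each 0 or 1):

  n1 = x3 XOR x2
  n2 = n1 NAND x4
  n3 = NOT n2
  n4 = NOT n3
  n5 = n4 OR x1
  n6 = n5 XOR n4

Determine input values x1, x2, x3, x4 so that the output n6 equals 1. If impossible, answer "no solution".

n6 = n5 XOR n4 must be 1, so n5 and n4 differ.
Check with x1=1, x2=1, x3=0, x4=1:
n1 = x3 XOR x2 = 0 XOR 1 = 1
n2 = n1 NAND x4 = 1 NAND 1 = 0
n3 = NOT n2 = NOT 0 = 1
n4 = NOT n3 = NOT 1 = 0
n5 = n4 OR x1 = 0 OR 1 = 1
n6 = n5 XOR n4 = 1 XOR 0 = 1
So n6 = 1 as required.

x1=1, x2=1, x3=0, x4=1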